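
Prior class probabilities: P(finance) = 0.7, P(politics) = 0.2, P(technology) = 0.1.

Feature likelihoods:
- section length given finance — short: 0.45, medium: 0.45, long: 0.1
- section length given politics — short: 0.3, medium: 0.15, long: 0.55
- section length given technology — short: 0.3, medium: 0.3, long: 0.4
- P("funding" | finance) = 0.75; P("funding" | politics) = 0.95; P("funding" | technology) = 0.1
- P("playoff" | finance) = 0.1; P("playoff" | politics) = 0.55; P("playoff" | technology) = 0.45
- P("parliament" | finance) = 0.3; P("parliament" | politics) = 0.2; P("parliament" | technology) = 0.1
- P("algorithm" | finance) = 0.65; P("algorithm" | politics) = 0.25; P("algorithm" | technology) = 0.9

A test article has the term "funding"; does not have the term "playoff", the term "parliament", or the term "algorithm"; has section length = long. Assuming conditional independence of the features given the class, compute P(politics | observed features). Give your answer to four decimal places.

0.7056

finance: 0.7 × 0.1 × 0.75 × (1−0.1) × (1−0.3) × (1−0.65) = 0.01157625
politics: 0.2 × 0.55 × 0.95 × (1−0.55) × (1−0.2) × (1−0.25) = 0.028215
technology: 0.1 × 0.4 × 0.1 × (1−0.45) × (1−0.1) × (1−0.9) = 0.000198
P(politics | x) = 0.028215 / 0.03998925 ≈ 0.7056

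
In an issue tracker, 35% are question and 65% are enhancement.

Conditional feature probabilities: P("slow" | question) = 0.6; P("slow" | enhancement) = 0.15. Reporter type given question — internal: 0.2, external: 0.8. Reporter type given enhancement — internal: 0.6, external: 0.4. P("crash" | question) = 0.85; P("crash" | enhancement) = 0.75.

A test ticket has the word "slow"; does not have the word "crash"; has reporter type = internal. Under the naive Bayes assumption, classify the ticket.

enhancement

question: 0.35 × 0.6 × 0.2 × (1−0.85) = 0.0063
enhancement: 0.65 × 0.15 × 0.6 × (1−0.75) = 0.014625
Highest score → enhancement.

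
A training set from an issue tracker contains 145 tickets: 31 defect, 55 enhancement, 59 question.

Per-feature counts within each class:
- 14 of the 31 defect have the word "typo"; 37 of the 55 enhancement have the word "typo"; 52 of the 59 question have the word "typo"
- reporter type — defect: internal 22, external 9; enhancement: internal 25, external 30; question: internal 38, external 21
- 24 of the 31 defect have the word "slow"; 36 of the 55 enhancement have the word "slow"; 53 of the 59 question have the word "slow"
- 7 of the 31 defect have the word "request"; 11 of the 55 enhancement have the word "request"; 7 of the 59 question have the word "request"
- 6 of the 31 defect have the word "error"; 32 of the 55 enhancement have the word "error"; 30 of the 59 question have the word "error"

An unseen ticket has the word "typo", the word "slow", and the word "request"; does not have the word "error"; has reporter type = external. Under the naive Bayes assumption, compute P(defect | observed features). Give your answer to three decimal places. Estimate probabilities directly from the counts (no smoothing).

0.216

defect: (31/145) × (14/31) × (9/31) × (24/31) × (7/31) × (25/31) ≈ 0.00395189
enhancement: (55/145) × (37/55) × (30/55) × (36/55) × (11/55) × (23/55) ≈ 0.00761951
question: (59/145) × (52/59) × (21/59) × (53/59) × (7/59) × (29/59) ≈ 0.0066868
P(defect | x) = 0.00395189 / 0.0182582 ≈ 0.216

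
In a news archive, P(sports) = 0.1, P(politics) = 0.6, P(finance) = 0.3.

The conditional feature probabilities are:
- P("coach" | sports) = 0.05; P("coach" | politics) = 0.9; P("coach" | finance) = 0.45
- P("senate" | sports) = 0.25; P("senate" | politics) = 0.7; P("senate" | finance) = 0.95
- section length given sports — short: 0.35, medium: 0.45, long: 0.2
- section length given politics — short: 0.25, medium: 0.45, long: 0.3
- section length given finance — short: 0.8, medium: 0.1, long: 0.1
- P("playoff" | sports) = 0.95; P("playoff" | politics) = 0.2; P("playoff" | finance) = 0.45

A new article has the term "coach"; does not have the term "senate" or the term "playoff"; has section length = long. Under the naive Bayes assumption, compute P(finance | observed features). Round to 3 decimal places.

sports: 0.1 × 0.05 × (1−0.25) × 0.2 × (1−0.95) = 0.0000375
politics: 0.6 × 0.9 × (1−0.7) × 0.3 × (1−0.2) = 0.03888
finance: 0.3 × 0.45 × (1−0.95) × 0.1 × (1−0.45) = 0.00037125
P(finance | x) = 0.00037125 / 0.03928875 ≈ 0.009

0.009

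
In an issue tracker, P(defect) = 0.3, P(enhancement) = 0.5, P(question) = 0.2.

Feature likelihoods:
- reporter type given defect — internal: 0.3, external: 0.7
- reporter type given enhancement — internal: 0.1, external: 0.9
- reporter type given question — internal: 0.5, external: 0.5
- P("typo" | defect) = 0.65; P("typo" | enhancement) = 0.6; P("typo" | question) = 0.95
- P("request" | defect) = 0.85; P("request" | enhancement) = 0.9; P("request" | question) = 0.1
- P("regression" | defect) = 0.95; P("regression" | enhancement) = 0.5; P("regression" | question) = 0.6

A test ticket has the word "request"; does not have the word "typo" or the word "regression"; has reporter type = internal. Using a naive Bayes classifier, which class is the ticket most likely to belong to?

enhancement

defect: 0.3 × 0.3 × (1−0.65) × 0.85 × (1−0.95) = 0.00133875
enhancement: 0.5 × 0.1 × (1−0.6) × 0.9 × (1−0.5) = 0.009
question: 0.2 × 0.5 × (1−0.95) × 0.1 × (1−0.6) = 0.0002
Highest score → enhancement.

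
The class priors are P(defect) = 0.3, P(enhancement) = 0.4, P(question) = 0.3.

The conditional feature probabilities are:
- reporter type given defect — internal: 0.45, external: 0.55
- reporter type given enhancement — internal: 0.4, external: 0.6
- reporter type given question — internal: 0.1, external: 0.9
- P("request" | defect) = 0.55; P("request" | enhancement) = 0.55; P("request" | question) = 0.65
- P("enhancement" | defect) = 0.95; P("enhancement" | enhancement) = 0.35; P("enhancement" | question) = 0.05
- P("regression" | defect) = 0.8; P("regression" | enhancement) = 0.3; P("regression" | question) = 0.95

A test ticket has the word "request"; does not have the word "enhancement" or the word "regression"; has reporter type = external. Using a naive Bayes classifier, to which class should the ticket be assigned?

enhancement

defect: 0.3 × 0.55 × 0.55 × (1−0.95) × (1−0.8) = 0.0009075
enhancement: 0.4 × 0.6 × 0.55 × (1−0.35) × (1−0.3) = 0.06006
question: 0.3 × 0.9 × 0.65 × (1−0.05) × (1−0.95) = 0.00833625
Highest score → enhancement.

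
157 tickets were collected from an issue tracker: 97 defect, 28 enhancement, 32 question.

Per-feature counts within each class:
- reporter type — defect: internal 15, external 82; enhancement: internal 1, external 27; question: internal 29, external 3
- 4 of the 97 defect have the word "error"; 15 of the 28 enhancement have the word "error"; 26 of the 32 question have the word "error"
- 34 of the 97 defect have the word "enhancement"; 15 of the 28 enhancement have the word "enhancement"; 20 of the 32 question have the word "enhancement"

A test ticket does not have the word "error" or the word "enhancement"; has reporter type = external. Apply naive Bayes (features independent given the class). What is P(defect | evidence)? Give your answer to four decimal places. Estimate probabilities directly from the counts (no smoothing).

0.8944

defect: (97/157) × (82/97) × (93/97) × (63/97) ≈ 0.325233
enhancement: (28/157) × (27/28) × (13/28) × (13/28) ≈ 0.037071
question: (32/157) × (3/32) × (6/32) × (12/32) ≈ 0.00134355
P(defect | x) = 0.325233 / 0.36364755 ≈ 0.8944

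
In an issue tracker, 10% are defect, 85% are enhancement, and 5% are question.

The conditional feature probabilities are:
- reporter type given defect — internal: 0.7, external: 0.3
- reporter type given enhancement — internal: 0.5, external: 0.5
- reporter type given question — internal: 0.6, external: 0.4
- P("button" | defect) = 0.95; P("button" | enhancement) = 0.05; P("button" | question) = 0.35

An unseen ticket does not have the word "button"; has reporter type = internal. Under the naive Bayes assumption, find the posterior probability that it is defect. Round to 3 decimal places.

0.008

defect: 0.1 × 0.7 × (1−0.95) = 0.0035
enhancement: 0.85 × 0.5 × (1−0.05) = 0.40375
question: 0.05 × 0.6 × (1−0.35) = 0.0195
P(defect | x) = 0.0035 / 0.42675 ≈ 0.008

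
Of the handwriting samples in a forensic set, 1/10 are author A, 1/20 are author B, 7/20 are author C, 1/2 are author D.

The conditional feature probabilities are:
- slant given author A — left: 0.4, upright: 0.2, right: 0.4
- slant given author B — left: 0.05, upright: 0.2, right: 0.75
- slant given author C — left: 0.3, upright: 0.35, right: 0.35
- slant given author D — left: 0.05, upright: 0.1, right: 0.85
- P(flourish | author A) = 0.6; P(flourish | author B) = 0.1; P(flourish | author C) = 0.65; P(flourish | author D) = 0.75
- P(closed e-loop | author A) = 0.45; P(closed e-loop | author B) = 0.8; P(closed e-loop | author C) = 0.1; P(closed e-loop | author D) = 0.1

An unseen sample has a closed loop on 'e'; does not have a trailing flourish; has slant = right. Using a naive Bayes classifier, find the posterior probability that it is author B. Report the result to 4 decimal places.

author A: 0.1 × 0.4 × (1−0.6) × 0.45 = 0.0072
author B: 0.05 × 0.75 × (1−0.1) × 0.8 = 0.027
author C: 0.35 × 0.35 × (1−0.65) × 0.1 = 0.0042875
author D: 0.5 × 0.85 × (1−0.75) × 0.1 = 0.010625
P(author B | x) = 0.027 / 0.0491125 ≈ 0.5498

0.5498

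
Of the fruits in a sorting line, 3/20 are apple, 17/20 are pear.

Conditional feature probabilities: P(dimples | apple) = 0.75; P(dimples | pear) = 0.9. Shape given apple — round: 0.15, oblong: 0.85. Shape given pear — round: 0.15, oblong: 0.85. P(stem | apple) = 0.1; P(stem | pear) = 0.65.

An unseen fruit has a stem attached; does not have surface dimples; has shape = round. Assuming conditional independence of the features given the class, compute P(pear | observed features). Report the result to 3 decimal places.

apple: 0.15 × (1−0.75) × 0.15 × 0.1 = 0.0005625
pear: 0.85 × (1−0.9) × 0.15 × 0.65 = 0.0082875
P(pear | x) = 0.0082875 / 0.00885 ≈ 0.936

0.936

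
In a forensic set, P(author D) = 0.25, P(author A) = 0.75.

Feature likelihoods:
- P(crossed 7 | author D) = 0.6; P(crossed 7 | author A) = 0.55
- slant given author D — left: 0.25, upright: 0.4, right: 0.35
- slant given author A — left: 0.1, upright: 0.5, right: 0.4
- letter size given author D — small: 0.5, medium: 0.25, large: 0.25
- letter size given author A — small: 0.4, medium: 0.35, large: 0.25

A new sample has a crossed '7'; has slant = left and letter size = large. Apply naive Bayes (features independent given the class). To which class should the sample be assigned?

author A

author D: 0.25 × 0.6 × 0.25 × 0.25 = 0.009375
author A: 0.75 × 0.55 × 0.1 × 0.25 = 0.0103125
Highest score → author A.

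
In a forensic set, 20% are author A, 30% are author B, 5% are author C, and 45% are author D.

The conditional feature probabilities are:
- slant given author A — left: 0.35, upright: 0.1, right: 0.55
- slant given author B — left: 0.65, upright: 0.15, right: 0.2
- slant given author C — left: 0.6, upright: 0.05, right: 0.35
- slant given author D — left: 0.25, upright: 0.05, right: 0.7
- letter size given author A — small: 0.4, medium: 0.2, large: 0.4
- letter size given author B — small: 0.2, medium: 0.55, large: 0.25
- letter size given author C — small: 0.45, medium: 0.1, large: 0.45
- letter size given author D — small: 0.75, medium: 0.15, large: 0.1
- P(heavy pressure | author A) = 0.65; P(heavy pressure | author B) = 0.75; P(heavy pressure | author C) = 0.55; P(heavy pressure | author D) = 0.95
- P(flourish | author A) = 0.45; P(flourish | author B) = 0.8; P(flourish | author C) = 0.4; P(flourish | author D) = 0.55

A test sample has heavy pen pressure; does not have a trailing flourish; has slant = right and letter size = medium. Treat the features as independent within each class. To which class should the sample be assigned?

author D

author A: 0.2 × 0.55 × 0.2 × 0.65 × (1−0.45) = 0.007865
author B: 0.3 × 0.2 × 0.55 × 0.75 × (1−0.8) = 0.00495
author C: 0.05 × 0.35 × 0.1 × 0.55 × (1−0.4) = 0.0005775
author D: 0.45 × 0.7 × 0.15 × 0.95 × (1−0.55) = 0.020199375
Highest score → author D.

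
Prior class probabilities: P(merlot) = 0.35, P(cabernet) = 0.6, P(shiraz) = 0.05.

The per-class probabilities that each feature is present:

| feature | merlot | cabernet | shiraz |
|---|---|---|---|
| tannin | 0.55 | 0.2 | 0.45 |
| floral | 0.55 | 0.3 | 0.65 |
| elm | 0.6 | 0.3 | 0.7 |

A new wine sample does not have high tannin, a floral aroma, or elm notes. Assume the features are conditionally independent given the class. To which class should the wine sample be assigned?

cabernet

merlot: 0.35 × (1−0.55) × (1−0.55) × (1−0.6) = 0.02835
cabernet: 0.6 × (1−0.2) × (1−0.3) × (1−0.3) = 0.2352
shiraz: 0.05 × (1−0.45) × (1−0.65) × (1−0.7) = 0.0028875
Highest score → cabernet.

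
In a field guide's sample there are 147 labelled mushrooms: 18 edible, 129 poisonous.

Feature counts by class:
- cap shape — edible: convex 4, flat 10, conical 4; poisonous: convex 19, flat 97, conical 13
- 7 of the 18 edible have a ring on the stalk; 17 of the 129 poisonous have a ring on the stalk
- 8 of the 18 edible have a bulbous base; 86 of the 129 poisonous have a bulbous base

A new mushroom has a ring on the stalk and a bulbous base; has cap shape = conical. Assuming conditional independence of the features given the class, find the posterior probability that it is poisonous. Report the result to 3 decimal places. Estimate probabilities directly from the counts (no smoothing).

edible: (18/147) × (4/18) × (7/18) × (8/18) ≈ 0.00470312
poisonous: (129/147) × (13/129) × (17/129) × (86/129) ≈ 0.00776952
P(poisonous | x) = 0.00776952 / 0.01247264 ≈ 0.623

0.623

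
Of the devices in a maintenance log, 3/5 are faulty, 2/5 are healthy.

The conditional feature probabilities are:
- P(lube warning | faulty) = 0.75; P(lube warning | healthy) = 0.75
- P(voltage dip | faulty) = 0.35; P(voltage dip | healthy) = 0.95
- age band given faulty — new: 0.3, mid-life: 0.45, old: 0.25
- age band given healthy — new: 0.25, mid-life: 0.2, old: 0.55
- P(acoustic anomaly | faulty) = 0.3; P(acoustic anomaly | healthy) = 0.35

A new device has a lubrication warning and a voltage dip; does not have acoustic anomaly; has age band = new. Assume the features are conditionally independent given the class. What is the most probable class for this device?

faulty: 0.6 × 0.75 × 0.35 × 0.3 × (1−0.3) = 0.033075
healthy: 0.4 × 0.75 × 0.95 × 0.25 × (1−0.35) = 0.0463125
Highest score → healthy.

healthy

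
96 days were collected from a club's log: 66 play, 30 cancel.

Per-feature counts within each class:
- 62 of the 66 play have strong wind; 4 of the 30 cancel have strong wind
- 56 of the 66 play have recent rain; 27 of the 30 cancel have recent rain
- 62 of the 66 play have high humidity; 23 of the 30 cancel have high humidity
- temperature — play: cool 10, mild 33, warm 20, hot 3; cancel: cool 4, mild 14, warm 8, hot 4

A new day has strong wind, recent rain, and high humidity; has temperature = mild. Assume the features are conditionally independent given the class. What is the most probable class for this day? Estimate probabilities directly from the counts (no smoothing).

play: (66/96) × (62/66) × (56/66) × (62/66) × (33/66) ≈ 0.257384
cancel: (30/96) × (4/30) × (27/30) × (23/30) × (14/30) ≈ 0.0134167
Highest score → play.

play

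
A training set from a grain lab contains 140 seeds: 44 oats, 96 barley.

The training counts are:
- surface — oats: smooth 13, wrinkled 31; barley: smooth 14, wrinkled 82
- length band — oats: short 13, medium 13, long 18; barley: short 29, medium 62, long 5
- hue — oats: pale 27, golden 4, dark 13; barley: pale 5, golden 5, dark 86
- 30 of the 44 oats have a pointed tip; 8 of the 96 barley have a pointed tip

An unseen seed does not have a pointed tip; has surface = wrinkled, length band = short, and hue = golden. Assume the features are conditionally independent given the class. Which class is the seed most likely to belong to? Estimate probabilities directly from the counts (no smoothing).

barley

oats: (44/140) × (31/44) × (13/44) × (4/44) × (14/44) ≈ 0.00189237
barley: (96/140) × (82/96) × (29/96) × (5/96) × (88/96) ≈ 0.00844739
Highest score → barley.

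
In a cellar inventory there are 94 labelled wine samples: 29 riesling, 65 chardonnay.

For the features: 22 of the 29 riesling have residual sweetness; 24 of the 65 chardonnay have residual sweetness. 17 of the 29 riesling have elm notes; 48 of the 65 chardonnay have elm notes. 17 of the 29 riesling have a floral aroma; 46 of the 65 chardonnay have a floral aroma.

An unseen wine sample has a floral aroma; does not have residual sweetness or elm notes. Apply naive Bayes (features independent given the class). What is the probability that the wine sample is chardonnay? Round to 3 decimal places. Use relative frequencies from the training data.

riesling: (29/94) × (7/29) × (12/29) × (17/29) ≈ 0.0180636
chardonnay: (65/94) × (41/65) × (17/65) × (46/65) ≈ 0.0807302
P(chardonnay | x) = 0.0807302 / 0.0987938 ≈ 0.817

0.817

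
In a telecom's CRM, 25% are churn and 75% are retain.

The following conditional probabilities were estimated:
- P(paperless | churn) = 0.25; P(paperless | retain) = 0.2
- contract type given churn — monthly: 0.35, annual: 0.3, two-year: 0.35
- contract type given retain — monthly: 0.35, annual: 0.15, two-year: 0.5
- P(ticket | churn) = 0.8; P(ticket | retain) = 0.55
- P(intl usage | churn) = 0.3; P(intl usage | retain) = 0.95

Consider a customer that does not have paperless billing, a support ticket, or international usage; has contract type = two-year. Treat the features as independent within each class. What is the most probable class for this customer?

churn

churn: 0.25 × (1−0.25) × 0.35 × (1−0.8) × (1−0.3) = 0.0091875
retain: 0.75 × (1−0.2) × 0.5 × (1−0.55) × (1−0.95) = 0.00675
Highest score → churn.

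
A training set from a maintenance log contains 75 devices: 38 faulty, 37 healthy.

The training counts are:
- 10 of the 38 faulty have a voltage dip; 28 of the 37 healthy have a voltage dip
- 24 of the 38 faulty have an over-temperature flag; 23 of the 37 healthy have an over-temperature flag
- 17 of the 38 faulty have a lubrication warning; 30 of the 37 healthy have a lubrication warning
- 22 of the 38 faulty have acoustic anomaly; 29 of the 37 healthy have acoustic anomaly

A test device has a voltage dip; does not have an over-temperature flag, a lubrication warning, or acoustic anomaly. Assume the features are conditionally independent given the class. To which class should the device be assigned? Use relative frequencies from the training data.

faulty: (38/75) × (10/38) × (14/38) × (21/38) × (16/38) ≈ 0.0114302
healthy: (37/75) × (28/37) × (14/37) × (7/37) × (8/37) ≈ 0.0057784
Highest score → faulty.

faulty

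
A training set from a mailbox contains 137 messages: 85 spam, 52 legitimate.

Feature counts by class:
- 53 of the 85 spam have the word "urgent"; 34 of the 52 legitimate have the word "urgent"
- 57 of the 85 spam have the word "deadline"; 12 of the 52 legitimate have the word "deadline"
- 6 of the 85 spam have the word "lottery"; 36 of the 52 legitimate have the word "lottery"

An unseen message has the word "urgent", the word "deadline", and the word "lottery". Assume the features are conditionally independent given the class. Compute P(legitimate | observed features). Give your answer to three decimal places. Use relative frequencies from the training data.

0.684

spam: (85/137) × (53/85) × (57/85) × (6/85) ≈ 0.0183123
legitimate: (52/137) × (34/52) × (12/52) × (36/52) ≈ 0.0396493
P(legitimate | x) = 0.0396493 / 0.0579616 ≈ 0.684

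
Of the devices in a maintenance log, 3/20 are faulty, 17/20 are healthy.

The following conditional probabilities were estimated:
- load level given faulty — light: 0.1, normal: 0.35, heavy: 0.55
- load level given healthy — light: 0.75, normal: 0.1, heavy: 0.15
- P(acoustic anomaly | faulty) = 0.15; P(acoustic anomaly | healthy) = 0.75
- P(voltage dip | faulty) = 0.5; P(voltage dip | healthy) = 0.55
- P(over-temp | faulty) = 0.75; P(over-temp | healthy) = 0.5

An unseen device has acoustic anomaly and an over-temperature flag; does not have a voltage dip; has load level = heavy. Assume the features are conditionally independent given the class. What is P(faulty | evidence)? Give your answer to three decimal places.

0.177

faulty: 0.15 × 0.55 × 0.15 × (1−0.5) × 0.75 = 0.004640625
healthy: 0.85 × 0.15 × 0.75 × (1−0.55) × 0.5 = 0.021515625
P(faulty | x) = 0.004640625 / 0.02615625 ≈ 0.177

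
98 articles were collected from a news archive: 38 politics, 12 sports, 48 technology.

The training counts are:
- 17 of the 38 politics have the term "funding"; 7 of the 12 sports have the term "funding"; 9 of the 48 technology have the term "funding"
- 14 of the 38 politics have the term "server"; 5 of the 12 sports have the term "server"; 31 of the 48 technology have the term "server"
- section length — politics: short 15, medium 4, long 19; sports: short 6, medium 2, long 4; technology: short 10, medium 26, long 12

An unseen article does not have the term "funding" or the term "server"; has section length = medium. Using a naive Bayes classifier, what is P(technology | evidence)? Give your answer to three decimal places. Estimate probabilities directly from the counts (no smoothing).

0.799

politics: (38/98) × (21/38) × (24/38) × (4/38) ≈ 0.0142461
sports: (12/98) × (5/12) × (7/12) × (2/12) ≈ 0.00496032
technology: (48/98) × (39/48) × (17/48) × (26/48) ≈ 0.0763446
P(technology | x) = 0.0763446 / 0.09555102 ≈ 0.799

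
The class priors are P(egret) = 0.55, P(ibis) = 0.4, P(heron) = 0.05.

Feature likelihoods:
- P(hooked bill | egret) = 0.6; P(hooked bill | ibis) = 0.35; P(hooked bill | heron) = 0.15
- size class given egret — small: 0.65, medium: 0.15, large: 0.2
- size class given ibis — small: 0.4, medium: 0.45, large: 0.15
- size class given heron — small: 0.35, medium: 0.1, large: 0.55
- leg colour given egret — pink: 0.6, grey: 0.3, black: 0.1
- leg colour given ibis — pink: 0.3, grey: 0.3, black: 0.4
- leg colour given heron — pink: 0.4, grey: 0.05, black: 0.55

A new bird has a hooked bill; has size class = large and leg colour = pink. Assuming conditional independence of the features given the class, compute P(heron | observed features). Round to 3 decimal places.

egret: 0.55 × 0.6 × 0.2 × 0.6 = 0.0396
ibis: 0.4 × 0.35 × 0.15 × 0.3 = 0.0063
heron: 0.05 × 0.15 × 0.55 × 0.4 = 0.00165
P(heron | x) = 0.00165 / 0.04755 ≈ 0.035

0.035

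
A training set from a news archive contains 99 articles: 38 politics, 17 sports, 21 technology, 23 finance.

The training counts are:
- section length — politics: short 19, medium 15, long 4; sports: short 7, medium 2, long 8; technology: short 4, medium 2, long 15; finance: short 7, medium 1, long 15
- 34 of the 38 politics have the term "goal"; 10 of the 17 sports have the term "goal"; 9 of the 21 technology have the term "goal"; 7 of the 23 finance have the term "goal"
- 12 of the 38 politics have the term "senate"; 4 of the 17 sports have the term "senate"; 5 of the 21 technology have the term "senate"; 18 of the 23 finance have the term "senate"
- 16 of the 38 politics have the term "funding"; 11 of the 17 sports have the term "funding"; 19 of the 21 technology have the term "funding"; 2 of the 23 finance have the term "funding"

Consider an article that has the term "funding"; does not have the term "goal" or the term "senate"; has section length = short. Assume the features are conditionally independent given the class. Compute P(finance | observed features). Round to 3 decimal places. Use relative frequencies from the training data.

politics: (38/99) × (19/38) × (4/38) × (26/38) × (16/38) ≈ 0.00581997
sports: (17/99) × (7/17) × (7/17) × (13/17) × (11/17) ≈ 0.0144062
technology: (21/99) × (4/21) × (12/21) × (16/21) × (19/21) ≈ 0.0159156
finance: (23/99) × (7/23) × (16/23) × (5/23) × (2/23) ≈ 0.000929821
P(finance | x) = 0.000929821 / 0.037071591 ≈ 0.025

0.025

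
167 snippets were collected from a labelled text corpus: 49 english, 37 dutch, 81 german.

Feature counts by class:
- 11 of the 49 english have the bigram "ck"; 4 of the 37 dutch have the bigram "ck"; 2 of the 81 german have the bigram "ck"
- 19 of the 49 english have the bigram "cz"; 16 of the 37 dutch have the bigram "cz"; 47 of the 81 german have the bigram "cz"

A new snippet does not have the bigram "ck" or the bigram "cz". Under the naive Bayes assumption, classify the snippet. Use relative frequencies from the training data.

german

english: (49/167) × (38/49) × (30/49) ≈ 0.139313
dutch: (37/167) × (33/37) × (21/37) ≈ 0.112154
german: (81/167) × (79/81) × (34/81) ≈ 0.198566
Highest score → german.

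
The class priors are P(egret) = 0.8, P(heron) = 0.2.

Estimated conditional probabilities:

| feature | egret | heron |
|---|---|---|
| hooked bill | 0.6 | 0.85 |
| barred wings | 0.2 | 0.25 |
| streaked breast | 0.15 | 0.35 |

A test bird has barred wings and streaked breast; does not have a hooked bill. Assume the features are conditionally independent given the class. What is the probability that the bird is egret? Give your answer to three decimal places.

0.785

egret: 0.8 × (1−0.6) × 0.2 × 0.15 = 0.0096
heron: 0.2 × (1−0.85) × 0.25 × 0.35 = 0.002625
P(egret | x) = 0.0096 / 0.012225 ≈ 0.785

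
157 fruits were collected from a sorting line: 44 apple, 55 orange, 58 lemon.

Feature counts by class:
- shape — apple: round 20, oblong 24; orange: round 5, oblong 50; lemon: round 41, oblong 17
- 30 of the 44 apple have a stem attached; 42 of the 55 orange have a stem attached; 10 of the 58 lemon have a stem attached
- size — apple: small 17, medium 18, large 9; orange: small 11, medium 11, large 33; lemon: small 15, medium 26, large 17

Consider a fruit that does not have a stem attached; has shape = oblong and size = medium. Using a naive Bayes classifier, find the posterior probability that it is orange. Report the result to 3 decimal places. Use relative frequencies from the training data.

apple: (44/157) × (24/44) × (14/44) × (18/44) ≈ 0.0198979
orange: (55/157) × (50/55) × (13/55) × (11/55) ≈ 0.015055
lemon: (58/157) × (17/58) × (48/58) × (26/58) ≈ 0.0401706
P(orange | x) = 0.015055 / 0.0751235 ≈ 0.200

0.200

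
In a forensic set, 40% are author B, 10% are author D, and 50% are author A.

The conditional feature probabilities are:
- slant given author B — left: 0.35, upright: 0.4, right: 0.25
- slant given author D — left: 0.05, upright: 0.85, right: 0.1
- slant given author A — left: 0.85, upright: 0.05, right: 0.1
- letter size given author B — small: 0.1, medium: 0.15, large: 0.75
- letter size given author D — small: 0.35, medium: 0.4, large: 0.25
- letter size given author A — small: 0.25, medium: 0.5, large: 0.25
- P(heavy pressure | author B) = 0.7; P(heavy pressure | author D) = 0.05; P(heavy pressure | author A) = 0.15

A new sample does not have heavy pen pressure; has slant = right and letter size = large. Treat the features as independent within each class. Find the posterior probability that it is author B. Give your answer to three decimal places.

0.634

author B: 0.4 × 0.25 × 0.75 × (1−0.7) = 0.0225
author D: 0.1 × 0.1 × 0.25 × (1−0.05) = 0.002375
author A: 0.5 × 0.1 × 0.25 × (1−0.15) = 0.010625
P(author B | x) = 0.0225 / 0.0355 ≈ 0.634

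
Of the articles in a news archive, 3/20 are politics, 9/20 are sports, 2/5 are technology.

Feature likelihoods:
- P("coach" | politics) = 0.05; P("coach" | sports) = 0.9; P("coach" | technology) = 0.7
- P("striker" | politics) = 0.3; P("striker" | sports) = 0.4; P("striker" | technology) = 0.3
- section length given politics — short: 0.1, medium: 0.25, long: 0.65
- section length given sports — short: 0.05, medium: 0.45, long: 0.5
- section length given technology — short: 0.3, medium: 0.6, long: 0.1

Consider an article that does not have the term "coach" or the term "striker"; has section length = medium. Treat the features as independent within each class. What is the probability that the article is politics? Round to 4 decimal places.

politics: 0.15 × (1−0.05) × (1−0.3) × 0.25 = 0.0249375
sports: 0.45 × (1−0.9) × (1−0.4) × 0.45 = 0.01215
technology: 0.4 × (1−0.7) × (1−0.3) × 0.6 = 0.0504
P(politics | x) = 0.0249375 / 0.0874875 ≈ 0.2850

0.2850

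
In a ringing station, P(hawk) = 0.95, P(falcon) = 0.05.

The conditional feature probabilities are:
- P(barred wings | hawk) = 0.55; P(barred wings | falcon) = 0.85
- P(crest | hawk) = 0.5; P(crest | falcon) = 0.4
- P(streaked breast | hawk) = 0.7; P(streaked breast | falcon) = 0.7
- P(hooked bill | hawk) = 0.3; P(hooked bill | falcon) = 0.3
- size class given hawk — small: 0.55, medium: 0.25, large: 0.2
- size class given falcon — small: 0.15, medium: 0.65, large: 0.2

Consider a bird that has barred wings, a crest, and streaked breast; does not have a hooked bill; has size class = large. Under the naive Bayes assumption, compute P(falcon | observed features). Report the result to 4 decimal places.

0.0611

hawk: 0.95 × 0.55 × 0.5 × 0.7 × (1−0.3) × 0.2 = 0.0256025
falcon: 0.05 × 0.85 × 0.4 × 0.7 × (1−0.3) × 0.2 = 0.001666
P(falcon | x) = 0.001666 / 0.0272685 ≈ 0.0611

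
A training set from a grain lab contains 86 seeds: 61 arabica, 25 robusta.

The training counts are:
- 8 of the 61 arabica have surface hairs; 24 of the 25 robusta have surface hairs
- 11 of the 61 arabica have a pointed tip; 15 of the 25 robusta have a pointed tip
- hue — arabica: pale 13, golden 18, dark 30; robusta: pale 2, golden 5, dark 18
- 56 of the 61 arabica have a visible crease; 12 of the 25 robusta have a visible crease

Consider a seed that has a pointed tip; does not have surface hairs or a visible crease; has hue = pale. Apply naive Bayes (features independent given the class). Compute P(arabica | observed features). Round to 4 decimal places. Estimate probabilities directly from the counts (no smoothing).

arabica: (61/86) × (53/61) × (11/61) × (13/61) × (5/61) ≈ 0.00194131
robusta: (25/86) × (1/25) × (15/25) × (2/25) × (13/25) ≈ 0.000290233
P(arabica | x) = 0.00194131 / 0.002231543 ≈ 0.8699

0.8699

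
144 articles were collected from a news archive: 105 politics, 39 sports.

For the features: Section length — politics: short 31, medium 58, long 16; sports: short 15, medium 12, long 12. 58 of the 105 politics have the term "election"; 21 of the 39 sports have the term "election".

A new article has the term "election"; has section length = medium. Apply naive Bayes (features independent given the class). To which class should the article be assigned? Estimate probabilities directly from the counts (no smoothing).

politics

politics: (105/144) × (58/105) × (58/105) ≈ 0.222487
sports: (39/144) × (12/39) × (21/39) ≈ 0.0448718
Highest score → politics.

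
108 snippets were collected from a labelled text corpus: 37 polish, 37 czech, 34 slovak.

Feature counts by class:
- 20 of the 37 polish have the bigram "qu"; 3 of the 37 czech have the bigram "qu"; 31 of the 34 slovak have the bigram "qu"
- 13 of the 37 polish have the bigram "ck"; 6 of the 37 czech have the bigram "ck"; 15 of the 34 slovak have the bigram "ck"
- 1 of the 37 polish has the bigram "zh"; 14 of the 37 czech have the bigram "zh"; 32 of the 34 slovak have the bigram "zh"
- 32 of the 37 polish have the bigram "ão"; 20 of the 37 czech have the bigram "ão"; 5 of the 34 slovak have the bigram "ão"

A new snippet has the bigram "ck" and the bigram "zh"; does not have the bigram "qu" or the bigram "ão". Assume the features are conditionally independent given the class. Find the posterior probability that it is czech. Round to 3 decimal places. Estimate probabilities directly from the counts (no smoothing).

polish: (37/108) × (17/37) × (13/37) × (1/37) × (5/37) ≈ 0.000201992
czech: (37/108) × (34/37) × (6/37) × (14/37) × (17/37) ≈ 0.0088752
slovak: (34/108) × (3/34) × (15/34) × (32/34) × (29/34) ≈ 0.00983785
P(czech | x) = 0.0088752 / 0.018915042 ≈ 0.469

0.469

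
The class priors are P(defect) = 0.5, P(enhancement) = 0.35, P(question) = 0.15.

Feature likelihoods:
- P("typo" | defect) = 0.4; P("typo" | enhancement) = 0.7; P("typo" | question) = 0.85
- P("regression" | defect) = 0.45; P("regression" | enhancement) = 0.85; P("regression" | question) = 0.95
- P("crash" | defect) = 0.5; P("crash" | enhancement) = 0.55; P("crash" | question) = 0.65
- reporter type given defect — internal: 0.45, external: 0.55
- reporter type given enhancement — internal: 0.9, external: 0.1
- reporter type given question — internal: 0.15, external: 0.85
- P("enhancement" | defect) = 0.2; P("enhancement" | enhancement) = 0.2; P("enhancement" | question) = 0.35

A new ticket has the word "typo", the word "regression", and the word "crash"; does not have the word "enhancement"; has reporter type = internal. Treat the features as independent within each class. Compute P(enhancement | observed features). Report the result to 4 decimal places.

defect: 0.5 × 0.4 × 0.45 × 0.5 × 0.45 × (1−0.2) = 0.0162
enhancement: 0.35 × 0.7 × 0.85 × 0.55 × 0.9 × (1−0.2) = 0.082467
question: 0.15 × 0.85 × 0.95 × 0.65 × 0.15 × (1−0.35) = 0.007676296875
P(enhancement | x) = 0.082467 / 0.106343296875 ≈ 0.7755

0.7755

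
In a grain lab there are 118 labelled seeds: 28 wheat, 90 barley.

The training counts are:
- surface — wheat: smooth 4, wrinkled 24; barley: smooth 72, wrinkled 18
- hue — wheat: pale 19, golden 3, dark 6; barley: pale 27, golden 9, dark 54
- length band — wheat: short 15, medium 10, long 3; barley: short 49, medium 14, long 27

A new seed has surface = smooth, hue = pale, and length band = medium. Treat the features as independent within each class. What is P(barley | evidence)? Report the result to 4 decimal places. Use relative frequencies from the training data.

wheat: (28/118) × (4/28) × (19/28) × (10/28) ≈ 0.00821515
barley: (90/118) × (72/90) × (27/90) × (14/90) ≈ 0.0284746
P(barley | x) = 0.0284746 / 0.03668975 ≈ 0.7761

0.7761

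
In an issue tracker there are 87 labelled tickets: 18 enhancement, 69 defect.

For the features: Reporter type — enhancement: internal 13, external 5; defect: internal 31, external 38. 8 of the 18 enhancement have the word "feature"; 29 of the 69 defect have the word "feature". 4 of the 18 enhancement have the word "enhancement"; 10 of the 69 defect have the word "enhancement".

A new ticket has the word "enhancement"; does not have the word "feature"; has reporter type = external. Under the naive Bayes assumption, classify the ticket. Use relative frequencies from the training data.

enhancement: (18/87) × (5/18) × (10/18) × (4/18) ≈ 0.00709522
defect: (69/87) × (38/69) × (40/69) × (10/69) ≈ 0.0366966
Highest score → defect.

defect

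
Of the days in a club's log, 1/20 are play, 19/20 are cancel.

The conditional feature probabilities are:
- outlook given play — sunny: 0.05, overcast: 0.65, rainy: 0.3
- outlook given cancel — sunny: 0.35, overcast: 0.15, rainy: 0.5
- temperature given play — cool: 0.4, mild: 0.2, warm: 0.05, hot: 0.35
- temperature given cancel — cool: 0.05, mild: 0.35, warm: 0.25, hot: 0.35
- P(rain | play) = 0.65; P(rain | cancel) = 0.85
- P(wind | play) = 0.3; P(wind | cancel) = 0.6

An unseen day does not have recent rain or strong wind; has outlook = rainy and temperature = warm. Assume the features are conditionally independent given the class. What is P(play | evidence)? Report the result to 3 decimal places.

play: 0.05 × 0.3 × 0.05 × (1−0.65) × (1−0.3) = 0.00018375
cancel: 0.95 × 0.5 × 0.25 × (1−0.85) × (1−0.6) = 0.007125
P(play | x) = 0.00018375 / 0.00730875 ≈ 0.025

0.025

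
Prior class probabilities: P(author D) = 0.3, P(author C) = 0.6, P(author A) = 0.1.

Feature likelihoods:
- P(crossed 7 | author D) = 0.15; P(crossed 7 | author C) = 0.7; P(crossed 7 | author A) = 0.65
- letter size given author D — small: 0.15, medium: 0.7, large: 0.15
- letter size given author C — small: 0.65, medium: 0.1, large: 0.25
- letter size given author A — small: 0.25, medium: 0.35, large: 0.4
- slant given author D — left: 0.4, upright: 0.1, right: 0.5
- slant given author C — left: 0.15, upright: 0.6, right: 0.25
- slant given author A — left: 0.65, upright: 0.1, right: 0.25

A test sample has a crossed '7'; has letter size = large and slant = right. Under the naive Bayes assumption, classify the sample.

author C

author D: 0.3 × 0.15 × 0.15 × 0.5 = 0.003375
author C: 0.6 × 0.7 × 0.25 × 0.25 = 0.02625
author A: 0.1 × 0.65 × 0.4 × 0.25 = 0.0065
Highest score → author C.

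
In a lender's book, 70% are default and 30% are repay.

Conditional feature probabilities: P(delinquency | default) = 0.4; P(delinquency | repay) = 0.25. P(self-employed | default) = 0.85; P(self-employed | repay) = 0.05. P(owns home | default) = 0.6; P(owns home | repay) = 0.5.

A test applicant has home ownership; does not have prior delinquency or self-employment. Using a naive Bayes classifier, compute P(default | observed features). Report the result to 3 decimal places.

default: 0.7 × (1−0.4) × (1−0.85) × 0.6 = 0.0378
repay: 0.3 × (1−0.25) × (1−0.05) × 0.5 = 0.106875
P(default | x) = 0.0378 / 0.144675 ≈ 0.261

0.261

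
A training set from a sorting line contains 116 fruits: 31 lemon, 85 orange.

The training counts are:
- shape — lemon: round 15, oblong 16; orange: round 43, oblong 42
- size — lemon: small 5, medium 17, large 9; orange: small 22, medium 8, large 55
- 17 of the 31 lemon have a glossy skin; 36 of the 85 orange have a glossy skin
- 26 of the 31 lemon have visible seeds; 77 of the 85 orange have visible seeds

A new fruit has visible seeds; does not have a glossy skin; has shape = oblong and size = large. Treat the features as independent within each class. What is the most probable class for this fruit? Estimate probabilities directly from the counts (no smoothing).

orange

lemon: (31/116) × (16/31) × (9/31) × (14/31) × (26/31) ≈ 0.0151677
orange: (85/116) × (42/85) × (55/85) × (49/85) × (77/85) ≈ 0.122344
Highest score → orange.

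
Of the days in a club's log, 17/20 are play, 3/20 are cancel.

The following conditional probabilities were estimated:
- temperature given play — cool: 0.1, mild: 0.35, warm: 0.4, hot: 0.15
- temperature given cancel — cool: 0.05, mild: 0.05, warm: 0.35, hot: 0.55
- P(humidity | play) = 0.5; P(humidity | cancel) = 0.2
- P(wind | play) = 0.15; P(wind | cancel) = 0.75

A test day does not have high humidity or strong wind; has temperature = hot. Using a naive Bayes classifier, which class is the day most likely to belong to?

play

play: 0.85 × 0.15 × (1−0.5) × (1−0.15) = 0.0541875
cancel: 0.15 × 0.55 × (1−0.2) × (1−0.75) = 0.0165
Highest score → play.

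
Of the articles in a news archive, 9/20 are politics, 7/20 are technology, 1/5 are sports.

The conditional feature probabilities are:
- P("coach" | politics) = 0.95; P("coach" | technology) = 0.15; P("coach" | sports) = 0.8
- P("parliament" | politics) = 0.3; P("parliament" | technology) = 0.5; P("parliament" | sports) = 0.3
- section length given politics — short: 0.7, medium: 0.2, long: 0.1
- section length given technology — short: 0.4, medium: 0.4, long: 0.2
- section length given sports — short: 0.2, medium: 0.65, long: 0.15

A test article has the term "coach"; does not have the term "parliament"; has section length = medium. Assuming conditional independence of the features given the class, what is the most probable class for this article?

sports

politics: 0.45 × 0.95 × (1−0.3) × 0.2 = 0.05985
technology: 0.35 × 0.15 × (1−0.5) × 0.4 = 0.0105
sports: 0.2 × 0.8 × (1−0.3) × 0.65 = 0.0728
Highest score → sports.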